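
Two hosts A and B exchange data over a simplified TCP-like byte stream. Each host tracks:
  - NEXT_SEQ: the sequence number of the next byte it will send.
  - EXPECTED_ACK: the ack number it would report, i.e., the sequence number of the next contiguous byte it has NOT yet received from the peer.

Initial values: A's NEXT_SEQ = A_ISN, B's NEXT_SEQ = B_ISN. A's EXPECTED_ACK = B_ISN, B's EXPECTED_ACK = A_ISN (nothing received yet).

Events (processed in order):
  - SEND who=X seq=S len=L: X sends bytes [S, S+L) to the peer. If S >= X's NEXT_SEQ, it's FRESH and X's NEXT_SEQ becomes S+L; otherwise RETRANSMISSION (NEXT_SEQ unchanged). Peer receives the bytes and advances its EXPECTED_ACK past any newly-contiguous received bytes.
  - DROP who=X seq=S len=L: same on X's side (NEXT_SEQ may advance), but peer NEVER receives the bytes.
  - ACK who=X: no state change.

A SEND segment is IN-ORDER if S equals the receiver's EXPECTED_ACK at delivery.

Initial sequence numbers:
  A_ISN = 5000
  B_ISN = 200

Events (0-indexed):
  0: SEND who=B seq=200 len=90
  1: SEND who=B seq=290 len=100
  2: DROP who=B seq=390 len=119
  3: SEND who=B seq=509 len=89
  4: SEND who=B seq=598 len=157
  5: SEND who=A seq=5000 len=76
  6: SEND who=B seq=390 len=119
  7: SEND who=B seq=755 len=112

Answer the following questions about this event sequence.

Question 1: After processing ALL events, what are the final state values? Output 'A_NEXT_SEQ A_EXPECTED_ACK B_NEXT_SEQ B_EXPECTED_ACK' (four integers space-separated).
Answer: 5076 867 867 5076

Derivation:
After event 0: A_seq=5000 A_ack=290 B_seq=290 B_ack=5000
After event 1: A_seq=5000 A_ack=390 B_seq=390 B_ack=5000
After event 2: A_seq=5000 A_ack=390 B_seq=509 B_ack=5000
After event 3: A_seq=5000 A_ack=390 B_seq=598 B_ack=5000
After event 4: A_seq=5000 A_ack=390 B_seq=755 B_ack=5000
After event 5: A_seq=5076 A_ack=390 B_seq=755 B_ack=5076
After event 6: A_seq=5076 A_ack=755 B_seq=755 B_ack=5076
After event 7: A_seq=5076 A_ack=867 B_seq=867 B_ack=5076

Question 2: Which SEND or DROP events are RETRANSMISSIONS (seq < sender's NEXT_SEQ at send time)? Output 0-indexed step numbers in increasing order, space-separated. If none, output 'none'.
Answer: 6

Derivation:
Step 0: SEND seq=200 -> fresh
Step 1: SEND seq=290 -> fresh
Step 2: DROP seq=390 -> fresh
Step 3: SEND seq=509 -> fresh
Step 4: SEND seq=598 -> fresh
Step 5: SEND seq=5000 -> fresh
Step 6: SEND seq=390 -> retransmit
Step 7: SEND seq=755 -> fresh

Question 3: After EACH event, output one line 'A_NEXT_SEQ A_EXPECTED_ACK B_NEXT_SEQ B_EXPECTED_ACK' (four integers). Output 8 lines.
5000 290 290 5000
5000 390 390 5000
5000 390 509 5000
5000 390 598 5000
5000 390 755 5000
5076 390 755 5076
5076 755 755 5076
5076 867 867 5076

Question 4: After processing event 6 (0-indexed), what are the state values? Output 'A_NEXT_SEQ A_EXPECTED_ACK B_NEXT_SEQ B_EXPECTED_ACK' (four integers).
After event 0: A_seq=5000 A_ack=290 B_seq=290 B_ack=5000
After event 1: A_seq=5000 A_ack=390 B_seq=390 B_ack=5000
After event 2: A_seq=5000 A_ack=390 B_seq=509 B_ack=5000
After event 3: A_seq=5000 A_ack=390 B_seq=598 B_ack=5000
After event 4: A_seq=5000 A_ack=390 B_seq=755 B_ack=5000
After event 5: A_seq=5076 A_ack=390 B_seq=755 B_ack=5076
After event 6: A_seq=5076 A_ack=755 B_seq=755 B_ack=5076

5076 755 755 5076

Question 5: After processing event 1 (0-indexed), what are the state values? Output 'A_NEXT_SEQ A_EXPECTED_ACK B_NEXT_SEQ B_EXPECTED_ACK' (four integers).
After event 0: A_seq=5000 A_ack=290 B_seq=290 B_ack=5000
After event 1: A_seq=5000 A_ack=390 B_seq=390 B_ack=5000

5000 390 390 5000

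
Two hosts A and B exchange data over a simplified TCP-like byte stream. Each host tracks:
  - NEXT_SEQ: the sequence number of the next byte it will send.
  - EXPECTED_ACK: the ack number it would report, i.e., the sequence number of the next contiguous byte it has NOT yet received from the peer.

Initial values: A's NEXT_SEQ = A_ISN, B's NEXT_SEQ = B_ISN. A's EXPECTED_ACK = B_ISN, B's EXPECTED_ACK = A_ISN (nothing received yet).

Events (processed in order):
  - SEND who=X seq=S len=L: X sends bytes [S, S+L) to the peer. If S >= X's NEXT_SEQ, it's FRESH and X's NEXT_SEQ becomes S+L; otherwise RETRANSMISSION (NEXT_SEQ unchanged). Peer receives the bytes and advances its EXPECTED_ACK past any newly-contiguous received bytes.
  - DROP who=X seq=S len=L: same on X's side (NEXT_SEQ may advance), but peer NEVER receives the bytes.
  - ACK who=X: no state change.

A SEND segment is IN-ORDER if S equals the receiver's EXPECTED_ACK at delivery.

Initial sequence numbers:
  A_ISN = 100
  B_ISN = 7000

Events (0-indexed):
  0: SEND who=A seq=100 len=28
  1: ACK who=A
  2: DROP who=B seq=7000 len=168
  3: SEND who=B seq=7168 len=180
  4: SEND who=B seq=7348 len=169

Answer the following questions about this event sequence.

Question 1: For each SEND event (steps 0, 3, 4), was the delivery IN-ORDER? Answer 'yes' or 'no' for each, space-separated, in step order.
Step 0: SEND seq=100 -> in-order
Step 3: SEND seq=7168 -> out-of-order
Step 4: SEND seq=7348 -> out-of-order

Answer: yes no no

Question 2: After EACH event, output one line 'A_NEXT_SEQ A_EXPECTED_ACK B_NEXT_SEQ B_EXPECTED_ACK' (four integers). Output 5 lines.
128 7000 7000 128
128 7000 7000 128
128 7000 7168 128
128 7000 7348 128
128 7000 7517 128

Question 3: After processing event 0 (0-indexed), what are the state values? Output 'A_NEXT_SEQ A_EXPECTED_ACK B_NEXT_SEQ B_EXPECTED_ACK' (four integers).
After event 0: A_seq=128 A_ack=7000 B_seq=7000 B_ack=128

128 7000 7000 128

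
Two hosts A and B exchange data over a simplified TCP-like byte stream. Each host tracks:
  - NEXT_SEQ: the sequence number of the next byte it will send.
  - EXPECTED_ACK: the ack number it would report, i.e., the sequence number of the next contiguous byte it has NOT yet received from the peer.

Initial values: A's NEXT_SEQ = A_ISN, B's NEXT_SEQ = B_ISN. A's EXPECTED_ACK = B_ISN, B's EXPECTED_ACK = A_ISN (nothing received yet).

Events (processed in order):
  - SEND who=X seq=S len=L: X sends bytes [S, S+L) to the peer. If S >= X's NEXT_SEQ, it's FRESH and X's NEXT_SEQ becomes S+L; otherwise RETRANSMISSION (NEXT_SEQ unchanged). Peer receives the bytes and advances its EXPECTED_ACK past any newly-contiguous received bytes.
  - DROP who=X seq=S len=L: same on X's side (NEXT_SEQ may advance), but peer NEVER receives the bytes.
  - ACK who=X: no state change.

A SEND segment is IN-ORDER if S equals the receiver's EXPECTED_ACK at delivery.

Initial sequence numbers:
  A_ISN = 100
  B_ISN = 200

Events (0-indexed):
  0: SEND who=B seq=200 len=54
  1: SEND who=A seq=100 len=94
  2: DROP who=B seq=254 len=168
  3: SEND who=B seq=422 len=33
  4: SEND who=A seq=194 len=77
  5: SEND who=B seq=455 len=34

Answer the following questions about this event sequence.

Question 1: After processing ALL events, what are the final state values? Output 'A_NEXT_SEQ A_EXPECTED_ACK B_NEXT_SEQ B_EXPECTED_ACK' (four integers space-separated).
After event 0: A_seq=100 A_ack=254 B_seq=254 B_ack=100
After event 1: A_seq=194 A_ack=254 B_seq=254 B_ack=194
After event 2: A_seq=194 A_ack=254 B_seq=422 B_ack=194
After event 3: A_seq=194 A_ack=254 B_seq=455 B_ack=194
After event 4: A_seq=271 A_ack=254 B_seq=455 B_ack=271
After event 5: A_seq=271 A_ack=254 B_seq=489 B_ack=271

Answer: 271 254 489 271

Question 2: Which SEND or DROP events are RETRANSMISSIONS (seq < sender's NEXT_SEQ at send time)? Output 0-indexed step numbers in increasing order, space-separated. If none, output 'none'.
Answer: none

Derivation:
Step 0: SEND seq=200 -> fresh
Step 1: SEND seq=100 -> fresh
Step 2: DROP seq=254 -> fresh
Step 3: SEND seq=422 -> fresh
Step 4: SEND seq=194 -> fresh
Step 5: SEND seq=455 -> fresh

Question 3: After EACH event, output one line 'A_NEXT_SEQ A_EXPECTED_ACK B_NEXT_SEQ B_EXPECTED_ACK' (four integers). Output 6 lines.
100 254 254 100
194 254 254 194
194 254 422 194
194 254 455 194
271 254 455 271
271 254 489 271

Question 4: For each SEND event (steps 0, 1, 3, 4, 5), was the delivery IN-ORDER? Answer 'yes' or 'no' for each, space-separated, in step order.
Answer: yes yes no yes no

Derivation:
Step 0: SEND seq=200 -> in-order
Step 1: SEND seq=100 -> in-order
Step 3: SEND seq=422 -> out-of-order
Step 4: SEND seq=194 -> in-order
Step 5: SEND seq=455 -> out-of-order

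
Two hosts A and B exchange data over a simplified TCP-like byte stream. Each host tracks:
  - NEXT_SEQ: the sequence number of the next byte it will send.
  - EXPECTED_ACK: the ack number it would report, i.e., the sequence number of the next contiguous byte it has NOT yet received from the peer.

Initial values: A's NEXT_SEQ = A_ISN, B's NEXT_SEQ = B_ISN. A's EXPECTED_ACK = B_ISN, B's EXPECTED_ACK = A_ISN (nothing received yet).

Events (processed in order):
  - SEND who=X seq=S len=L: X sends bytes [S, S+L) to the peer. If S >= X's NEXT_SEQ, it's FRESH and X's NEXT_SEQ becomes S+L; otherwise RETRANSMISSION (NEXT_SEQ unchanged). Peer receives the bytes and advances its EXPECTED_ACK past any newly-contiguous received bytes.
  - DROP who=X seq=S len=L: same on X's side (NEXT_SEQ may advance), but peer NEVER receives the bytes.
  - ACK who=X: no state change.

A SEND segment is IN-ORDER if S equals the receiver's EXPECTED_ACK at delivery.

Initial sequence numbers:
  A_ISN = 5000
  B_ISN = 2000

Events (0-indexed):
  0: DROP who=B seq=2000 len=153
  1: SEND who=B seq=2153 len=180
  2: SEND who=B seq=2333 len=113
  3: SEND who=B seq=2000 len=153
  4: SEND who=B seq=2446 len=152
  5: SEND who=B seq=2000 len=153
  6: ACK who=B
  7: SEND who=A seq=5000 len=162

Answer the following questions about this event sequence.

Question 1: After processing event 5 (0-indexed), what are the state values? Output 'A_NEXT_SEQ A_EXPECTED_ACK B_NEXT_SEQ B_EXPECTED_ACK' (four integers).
After event 0: A_seq=5000 A_ack=2000 B_seq=2153 B_ack=5000
After event 1: A_seq=5000 A_ack=2000 B_seq=2333 B_ack=5000
After event 2: A_seq=5000 A_ack=2000 B_seq=2446 B_ack=5000
After event 3: A_seq=5000 A_ack=2446 B_seq=2446 B_ack=5000
After event 4: A_seq=5000 A_ack=2598 B_seq=2598 B_ack=5000
After event 5: A_seq=5000 A_ack=2598 B_seq=2598 B_ack=5000

5000 2598 2598 5000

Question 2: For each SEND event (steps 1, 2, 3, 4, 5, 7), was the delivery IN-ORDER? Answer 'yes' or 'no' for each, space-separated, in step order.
Answer: no no yes yes no yes

Derivation:
Step 1: SEND seq=2153 -> out-of-order
Step 2: SEND seq=2333 -> out-of-order
Step 3: SEND seq=2000 -> in-order
Step 4: SEND seq=2446 -> in-order
Step 5: SEND seq=2000 -> out-of-order
Step 7: SEND seq=5000 -> in-order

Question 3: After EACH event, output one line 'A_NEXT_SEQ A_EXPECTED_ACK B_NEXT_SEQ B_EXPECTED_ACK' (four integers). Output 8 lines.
5000 2000 2153 5000
5000 2000 2333 5000
5000 2000 2446 5000
5000 2446 2446 5000
5000 2598 2598 5000
5000 2598 2598 5000
5000 2598 2598 5000
5162 2598 2598 5162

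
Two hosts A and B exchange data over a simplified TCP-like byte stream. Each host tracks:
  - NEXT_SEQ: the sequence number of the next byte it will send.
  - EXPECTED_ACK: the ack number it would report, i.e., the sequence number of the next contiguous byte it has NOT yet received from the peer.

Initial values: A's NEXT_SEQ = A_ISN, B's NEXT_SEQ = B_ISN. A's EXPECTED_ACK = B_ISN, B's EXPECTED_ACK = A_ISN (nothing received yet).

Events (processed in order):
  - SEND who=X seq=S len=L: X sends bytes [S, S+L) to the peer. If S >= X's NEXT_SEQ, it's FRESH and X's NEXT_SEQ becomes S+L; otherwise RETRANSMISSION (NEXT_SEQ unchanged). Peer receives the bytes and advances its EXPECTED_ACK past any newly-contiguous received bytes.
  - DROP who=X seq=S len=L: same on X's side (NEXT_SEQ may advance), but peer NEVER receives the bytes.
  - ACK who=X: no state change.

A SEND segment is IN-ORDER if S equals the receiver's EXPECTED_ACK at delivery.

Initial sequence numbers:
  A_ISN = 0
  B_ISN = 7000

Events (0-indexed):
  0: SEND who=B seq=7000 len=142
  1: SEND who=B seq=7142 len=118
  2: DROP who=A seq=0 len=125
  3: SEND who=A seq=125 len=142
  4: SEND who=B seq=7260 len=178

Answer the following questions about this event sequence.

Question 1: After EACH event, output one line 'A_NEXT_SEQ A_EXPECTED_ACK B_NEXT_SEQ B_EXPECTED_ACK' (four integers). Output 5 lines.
0 7142 7142 0
0 7260 7260 0
125 7260 7260 0
267 7260 7260 0
267 7438 7438 0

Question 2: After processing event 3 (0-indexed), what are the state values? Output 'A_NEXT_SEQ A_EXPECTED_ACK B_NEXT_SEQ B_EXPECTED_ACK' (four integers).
After event 0: A_seq=0 A_ack=7142 B_seq=7142 B_ack=0
After event 1: A_seq=0 A_ack=7260 B_seq=7260 B_ack=0
After event 2: A_seq=125 A_ack=7260 B_seq=7260 B_ack=0
After event 3: A_seq=267 A_ack=7260 B_seq=7260 B_ack=0

267 7260 7260 0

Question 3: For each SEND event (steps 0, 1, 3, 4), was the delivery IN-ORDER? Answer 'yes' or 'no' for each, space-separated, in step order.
Answer: yes yes no yes

Derivation:
Step 0: SEND seq=7000 -> in-order
Step 1: SEND seq=7142 -> in-order
Step 3: SEND seq=125 -> out-of-order
Step 4: SEND seq=7260 -> in-order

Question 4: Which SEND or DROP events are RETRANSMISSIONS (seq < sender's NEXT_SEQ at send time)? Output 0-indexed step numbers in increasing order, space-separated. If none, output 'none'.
Answer: none

Derivation:
Step 0: SEND seq=7000 -> fresh
Step 1: SEND seq=7142 -> fresh
Step 2: DROP seq=0 -> fresh
Step 3: SEND seq=125 -> fresh
Step 4: SEND seq=7260 -> fresh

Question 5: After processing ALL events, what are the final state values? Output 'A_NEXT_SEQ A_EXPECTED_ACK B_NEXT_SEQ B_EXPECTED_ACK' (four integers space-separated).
After event 0: A_seq=0 A_ack=7142 B_seq=7142 B_ack=0
After event 1: A_seq=0 A_ack=7260 B_seq=7260 B_ack=0
After event 2: A_seq=125 A_ack=7260 B_seq=7260 B_ack=0
After event 3: A_seq=267 A_ack=7260 B_seq=7260 B_ack=0
After event 4: A_seq=267 A_ack=7438 B_seq=7438 B_ack=0

Answer: 267 7438 7438 0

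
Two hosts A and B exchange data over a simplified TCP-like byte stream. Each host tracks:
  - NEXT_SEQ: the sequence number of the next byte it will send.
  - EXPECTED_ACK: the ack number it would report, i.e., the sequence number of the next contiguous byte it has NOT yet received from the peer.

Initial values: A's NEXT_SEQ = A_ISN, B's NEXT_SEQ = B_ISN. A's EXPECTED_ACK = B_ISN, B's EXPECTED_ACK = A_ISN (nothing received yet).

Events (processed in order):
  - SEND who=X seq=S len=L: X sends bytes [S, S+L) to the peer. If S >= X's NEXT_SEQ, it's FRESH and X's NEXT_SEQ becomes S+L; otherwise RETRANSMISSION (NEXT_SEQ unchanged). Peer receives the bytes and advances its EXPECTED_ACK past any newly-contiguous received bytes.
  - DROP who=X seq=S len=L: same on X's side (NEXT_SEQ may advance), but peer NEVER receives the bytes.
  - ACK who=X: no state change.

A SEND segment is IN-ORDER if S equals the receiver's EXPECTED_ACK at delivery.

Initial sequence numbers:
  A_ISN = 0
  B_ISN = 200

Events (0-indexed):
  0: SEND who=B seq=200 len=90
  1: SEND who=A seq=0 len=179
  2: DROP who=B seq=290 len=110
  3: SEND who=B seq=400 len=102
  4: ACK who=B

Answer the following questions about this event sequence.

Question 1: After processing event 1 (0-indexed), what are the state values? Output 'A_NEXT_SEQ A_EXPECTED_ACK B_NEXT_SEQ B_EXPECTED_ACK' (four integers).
After event 0: A_seq=0 A_ack=290 B_seq=290 B_ack=0
After event 1: A_seq=179 A_ack=290 B_seq=290 B_ack=179

179 290 290 179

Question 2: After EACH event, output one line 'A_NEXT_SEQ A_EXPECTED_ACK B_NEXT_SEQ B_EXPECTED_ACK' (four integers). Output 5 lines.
0 290 290 0
179 290 290 179
179 290 400 179
179 290 502 179
179 290 502 179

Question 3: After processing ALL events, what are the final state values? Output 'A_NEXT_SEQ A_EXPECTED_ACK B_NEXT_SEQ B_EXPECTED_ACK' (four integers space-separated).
After event 0: A_seq=0 A_ack=290 B_seq=290 B_ack=0
After event 1: A_seq=179 A_ack=290 B_seq=290 B_ack=179
After event 2: A_seq=179 A_ack=290 B_seq=400 B_ack=179
After event 3: A_seq=179 A_ack=290 B_seq=502 B_ack=179
After event 4: A_seq=179 A_ack=290 B_seq=502 B_ack=179

Answer: 179 290 502 179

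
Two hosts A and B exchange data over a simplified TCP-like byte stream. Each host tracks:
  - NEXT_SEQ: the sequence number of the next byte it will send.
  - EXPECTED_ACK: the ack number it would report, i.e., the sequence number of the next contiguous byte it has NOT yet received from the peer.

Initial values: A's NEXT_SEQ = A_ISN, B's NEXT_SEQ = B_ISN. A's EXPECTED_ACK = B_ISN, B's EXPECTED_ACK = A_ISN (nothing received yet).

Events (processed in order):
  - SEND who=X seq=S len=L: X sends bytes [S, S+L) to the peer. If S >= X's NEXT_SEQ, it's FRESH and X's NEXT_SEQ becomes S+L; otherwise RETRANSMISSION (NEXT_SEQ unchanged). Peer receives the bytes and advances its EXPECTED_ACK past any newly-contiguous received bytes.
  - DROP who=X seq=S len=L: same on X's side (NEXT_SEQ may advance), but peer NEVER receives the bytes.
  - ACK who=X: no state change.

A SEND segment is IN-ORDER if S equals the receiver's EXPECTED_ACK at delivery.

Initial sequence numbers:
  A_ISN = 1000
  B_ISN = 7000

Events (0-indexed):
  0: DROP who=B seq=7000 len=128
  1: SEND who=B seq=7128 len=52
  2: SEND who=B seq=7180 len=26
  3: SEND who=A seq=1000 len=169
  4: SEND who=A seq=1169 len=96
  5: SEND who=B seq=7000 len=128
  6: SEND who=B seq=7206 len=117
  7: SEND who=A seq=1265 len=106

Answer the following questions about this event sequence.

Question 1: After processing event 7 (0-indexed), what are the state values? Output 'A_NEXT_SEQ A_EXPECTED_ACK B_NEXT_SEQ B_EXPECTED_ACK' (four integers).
After event 0: A_seq=1000 A_ack=7000 B_seq=7128 B_ack=1000
After event 1: A_seq=1000 A_ack=7000 B_seq=7180 B_ack=1000
After event 2: A_seq=1000 A_ack=7000 B_seq=7206 B_ack=1000
After event 3: A_seq=1169 A_ack=7000 B_seq=7206 B_ack=1169
After event 4: A_seq=1265 A_ack=7000 B_seq=7206 B_ack=1265
After event 5: A_seq=1265 A_ack=7206 B_seq=7206 B_ack=1265
After event 6: A_seq=1265 A_ack=7323 B_seq=7323 B_ack=1265
After event 7: A_seq=1371 A_ack=7323 B_seq=7323 B_ack=1371

1371 7323 7323 1371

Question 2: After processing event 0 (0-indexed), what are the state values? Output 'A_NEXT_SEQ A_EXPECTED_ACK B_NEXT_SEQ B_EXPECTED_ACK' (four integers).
After event 0: A_seq=1000 A_ack=7000 B_seq=7128 B_ack=1000

1000 7000 7128 1000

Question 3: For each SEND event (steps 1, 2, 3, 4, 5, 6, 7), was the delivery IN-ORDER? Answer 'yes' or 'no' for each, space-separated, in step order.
Answer: no no yes yes yes yes yes

Derivation:
Step 1: SEND seq=7128 -> out-of-order
Step 2: SEND seq=7180 -> out-of-order
Step 3: SEND seq=1000 -> in-order
Step 4: SEND seq=1169 -> in-order
Step 5: SEND seq=7000 -> in-order
Step 6: SEND seq=7206 -> in-order
Step 7: SEND seq=1265 -> in-order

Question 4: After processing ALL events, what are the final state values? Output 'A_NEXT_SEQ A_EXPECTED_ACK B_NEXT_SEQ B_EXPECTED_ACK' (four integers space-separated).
Answer: 1371 7323 7323 1371

Derivation:
After event 0: A_seq=1000 A_ack=7000 B_seq=7128 B_ack=1000
After event 1: A_seq=1000 A_ack=7000 B_seq=7180 B_ack=1000
After event 2: A_seq=1000 A_ack=7000 B_seq=7206 B_ack=1000
After event 3: A_seq=1169 A_ack=7000 B_seq=7206 B_ack=1169
After event 4: A_seq=1265 A_ack=7000 B_seq=7206 B_ack=1265
After event 5: A_seq=1265 A_ack=7206 B_seq=7206 B_ack=1265
After event 6: A_seq=1265 A_ack=7323 B_seq=7323 B_ack=1265
After event 7: A_seq=1371 A_ack=7323 B_seq=7323 B_ack=1371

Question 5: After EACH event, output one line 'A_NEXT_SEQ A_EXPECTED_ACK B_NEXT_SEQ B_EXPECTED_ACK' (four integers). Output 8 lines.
1000 7000 7128 1000
1000 7000 7180 1000
1000 7000 7206 1000
1169 7000 7206 1169
1265 7000 7206 1265
1265 7206 7206 1265
1265 7323 7323 1265
1371 7323 7323 1371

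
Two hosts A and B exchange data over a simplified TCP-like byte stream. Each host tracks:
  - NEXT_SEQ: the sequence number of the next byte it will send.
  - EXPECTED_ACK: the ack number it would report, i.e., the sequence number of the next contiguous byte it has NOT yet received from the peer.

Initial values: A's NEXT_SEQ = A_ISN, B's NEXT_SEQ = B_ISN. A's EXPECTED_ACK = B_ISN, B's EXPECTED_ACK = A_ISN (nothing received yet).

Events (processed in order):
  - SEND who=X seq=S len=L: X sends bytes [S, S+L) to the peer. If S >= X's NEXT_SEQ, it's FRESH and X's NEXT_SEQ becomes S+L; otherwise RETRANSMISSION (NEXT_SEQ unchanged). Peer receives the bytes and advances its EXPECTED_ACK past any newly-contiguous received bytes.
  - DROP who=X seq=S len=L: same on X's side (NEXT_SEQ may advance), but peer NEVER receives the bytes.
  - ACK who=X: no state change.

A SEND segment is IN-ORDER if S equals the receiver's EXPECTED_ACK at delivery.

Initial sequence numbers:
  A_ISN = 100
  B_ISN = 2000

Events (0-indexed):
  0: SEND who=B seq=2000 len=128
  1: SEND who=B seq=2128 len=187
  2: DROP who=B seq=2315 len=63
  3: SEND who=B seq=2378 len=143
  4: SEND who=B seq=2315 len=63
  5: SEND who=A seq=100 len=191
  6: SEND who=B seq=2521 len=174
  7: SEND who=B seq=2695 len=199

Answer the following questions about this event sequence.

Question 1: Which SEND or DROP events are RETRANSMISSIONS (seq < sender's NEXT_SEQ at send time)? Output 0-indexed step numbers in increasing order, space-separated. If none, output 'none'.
Answer: 4

Derivation:
Step 0: SEND seq=2000 -> fresh
Step 1: SEND seq=2128 -> fresh
Step 2: DROP seq=2315 -> fresh
Step 3: SEND seq=2378 -> fresh
Step 4: SEND seq=2315 -> retransmit
Step 5: SEND seq=100 -> fresh
Step 6: SEND seq=2521 -> fresh
Step 7: SEND seq=2695 -> fresh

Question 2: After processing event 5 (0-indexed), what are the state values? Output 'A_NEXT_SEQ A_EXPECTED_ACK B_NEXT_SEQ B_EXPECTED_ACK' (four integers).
After event 0: A_seq=100 A_ack=2128 B_seq=2128 B_ack=100
After event 1: A_seq=100 A_ack=2315 B_seq=2315 B_ack=100
After event 2: A_seq=100 A_ack=2315 B_seq=2378 B_ack=100
After event 3: A_seq=100 A_ack=2315 B_seq=2521 B_ack=100
After event 4: A_seq=100 A_ack=2521 B_seq=2521 B_ack=100
After event 5: A_seq=291 A_ack=2521 B_seq=2521 B_ack=291

291 2521 2521 291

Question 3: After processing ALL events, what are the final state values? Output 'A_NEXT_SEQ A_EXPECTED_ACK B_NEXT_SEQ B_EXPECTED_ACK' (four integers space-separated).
Answer: 291 2894 2894 291

Derivation:
After event 0: A_seq=100 A_ack=2128 B_seq=2128 B_ack=100
After event 1: A_seq=100 A_ack=2315 B_seq=2315 B_ack=100
After event 2: A_seq=100 A_ack=2315 B_seq=2378 B_ack=100
After event 3: A_seq=100 A_ack=2315 B_seq=2521 B_ack=100
After event 4: A_seq=100 A_ack=2521 B_seq=2521 B_ack=100
After event 5: A_seq=291 A_ack=2521 B_seq=2521 B_ack=291
After event 6: A_seq=291 A_ack=2695 B_seq=2695 B_ack=291
After event 7: A_seq=291 A_ack=2894 B_seq=2894 B_ack=291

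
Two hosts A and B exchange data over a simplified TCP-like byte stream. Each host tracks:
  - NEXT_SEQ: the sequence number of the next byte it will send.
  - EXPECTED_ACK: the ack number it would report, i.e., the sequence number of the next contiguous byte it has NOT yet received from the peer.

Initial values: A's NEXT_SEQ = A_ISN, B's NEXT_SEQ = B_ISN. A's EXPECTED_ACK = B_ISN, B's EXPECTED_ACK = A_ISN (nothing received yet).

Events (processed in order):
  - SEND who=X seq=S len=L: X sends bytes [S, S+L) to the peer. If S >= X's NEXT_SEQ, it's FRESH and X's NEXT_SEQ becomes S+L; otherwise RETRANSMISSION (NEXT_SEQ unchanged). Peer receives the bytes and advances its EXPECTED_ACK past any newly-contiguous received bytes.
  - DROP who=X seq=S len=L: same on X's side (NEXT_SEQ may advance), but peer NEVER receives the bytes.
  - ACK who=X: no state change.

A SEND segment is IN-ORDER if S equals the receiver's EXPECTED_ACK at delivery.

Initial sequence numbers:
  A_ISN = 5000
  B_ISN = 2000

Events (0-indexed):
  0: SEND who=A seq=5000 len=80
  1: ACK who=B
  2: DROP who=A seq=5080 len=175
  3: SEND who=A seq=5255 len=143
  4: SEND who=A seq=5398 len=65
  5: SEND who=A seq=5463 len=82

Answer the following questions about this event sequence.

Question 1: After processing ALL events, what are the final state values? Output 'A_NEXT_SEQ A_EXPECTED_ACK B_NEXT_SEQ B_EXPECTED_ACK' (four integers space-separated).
After event 0: A_seq=5080 A_ack=2000 B_seq=2000 B_ack=5080
After event 1: A_seq=5080 A_ack=2000 B_seq=2000 B_ack=5080
After event 2: A_seq=5255 A_ack=2000 B_seq=2000 B_ack=5080
After event 3: A_seq=5398 A_ack=2000 B_seq=2000 B_ack=5080
After event 4: A_seq=5463 A_ack=2000 B_seq=2000 B_ack=5080
After event 5: A_seq=5545 A_ack=2000 B_seq=2000 B_ack=5080

Answer: 5545 2000 2000 5080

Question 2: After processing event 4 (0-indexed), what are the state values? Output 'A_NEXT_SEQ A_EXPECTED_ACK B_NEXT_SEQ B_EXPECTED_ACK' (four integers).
After event 0: A_seq=5080 A_ack=2000 B_seq=2000 B_ack=5080
After event 1: A_seq=5080 A_ack=2000 B_seq=2000 B_ack=5080
After event 2: A_seq=5255 A_ack=2000 B_seq=2000 B_ack=5080
After event 3: A_seq=5398 A_ack=2000 B_seq=2000 B_ack=5080
After event 4: A_seq=5463 A_ack=2000 B_seq=2000 B_ack=5080

5463 2000 2000 5080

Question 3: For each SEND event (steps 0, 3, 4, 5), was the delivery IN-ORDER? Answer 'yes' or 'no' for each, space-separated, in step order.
Step 0: SEND seq=5000 -> in-order
Step 3: SEND seq=5255 -> out-of-order
Step 4: SEND seq=5398 -> out-of-order
Step 5: SEND seq=5463 -> out-of-order

Answer: yes no no no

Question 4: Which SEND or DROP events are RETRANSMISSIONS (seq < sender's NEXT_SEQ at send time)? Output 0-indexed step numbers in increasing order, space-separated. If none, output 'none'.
Step 0: SEND seq=5000 -> fresh
Step 2: DROP seq=5080 -> fresh
Step 3: SEND seq=5255 -> fresh
Step 4: SEND seq=5398 -> fresh
Step 5: SEND seq=5463 -> fresh

Answer: none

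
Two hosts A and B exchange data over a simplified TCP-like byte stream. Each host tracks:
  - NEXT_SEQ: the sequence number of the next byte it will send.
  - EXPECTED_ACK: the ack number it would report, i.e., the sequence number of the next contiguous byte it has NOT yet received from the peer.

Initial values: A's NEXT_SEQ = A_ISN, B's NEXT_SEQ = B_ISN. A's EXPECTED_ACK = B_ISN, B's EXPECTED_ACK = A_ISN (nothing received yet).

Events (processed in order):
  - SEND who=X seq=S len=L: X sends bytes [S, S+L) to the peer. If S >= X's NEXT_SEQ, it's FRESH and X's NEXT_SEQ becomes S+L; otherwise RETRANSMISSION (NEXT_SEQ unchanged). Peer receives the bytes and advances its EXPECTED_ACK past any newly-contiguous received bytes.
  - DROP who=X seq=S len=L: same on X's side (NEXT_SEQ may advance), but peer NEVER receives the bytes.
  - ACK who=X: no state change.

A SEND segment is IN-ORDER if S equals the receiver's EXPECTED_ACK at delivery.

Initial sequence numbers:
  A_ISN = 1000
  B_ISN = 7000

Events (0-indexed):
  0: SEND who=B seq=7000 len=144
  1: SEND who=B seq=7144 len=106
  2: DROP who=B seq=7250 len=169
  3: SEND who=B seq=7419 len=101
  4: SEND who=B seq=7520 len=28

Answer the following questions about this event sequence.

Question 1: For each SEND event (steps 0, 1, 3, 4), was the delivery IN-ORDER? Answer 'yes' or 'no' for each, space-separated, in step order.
Step 0: SEND seq=7000 -> in-order
Step 1: SEND seq=7144 -> in-order
Step 3: SEND seq=7419 -> out-of-order
Step 4: SEND seq=7520 -> out-of-order

Answer: yes yes no no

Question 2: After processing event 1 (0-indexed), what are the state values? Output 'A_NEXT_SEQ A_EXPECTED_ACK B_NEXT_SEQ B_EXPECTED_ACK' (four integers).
After event 0: A_seq=1000 A_ack=7144 B_seq=7144 B_ack=1000
After event 1: A_seq=1000 A_ack=7250 B_seq=7250 B_ack=1000

1000 7250 7250 1000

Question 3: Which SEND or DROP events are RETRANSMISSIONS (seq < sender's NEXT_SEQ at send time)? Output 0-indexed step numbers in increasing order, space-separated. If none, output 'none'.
Answer: none

Derivation:
Step 0: SEND seq=7000 -> fresh
Step 1: SEND seq=7144 -> fresh
Step 2: DROP seq=7250 -> fresh
Step 3: SEND seq=7419 -> fresh
Step 4: SEND seq=7520 -> fresh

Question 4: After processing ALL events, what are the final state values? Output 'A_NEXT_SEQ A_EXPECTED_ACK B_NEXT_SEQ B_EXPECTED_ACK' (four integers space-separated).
After event 0: A_seq=1000 A_ack=7144 B_seq=7144 B_ack=1000
After event 1: A_seq=1000 A_ack=7250 B_seq=7250 B_ack=1000
After event 2: A_seq=1000 A_ack=7250 B_seq=7419 B_ack=1000
After event 3: A_seq=1000 A_ack=7250 B_seq=7520 B_ack=1000
After event 4: A_seq=1000 A_ack=7250 B_seq=7548 B_ack=1000

Answer: 1000 7250 7548 1000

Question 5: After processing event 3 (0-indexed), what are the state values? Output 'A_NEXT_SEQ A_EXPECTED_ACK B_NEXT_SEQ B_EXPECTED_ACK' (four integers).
After event 0: A_seq=1000 A_ack=7144 B_seq=7144 B_ack=1000
After event 1: A_seq=1000 A_ack=7250 B_seq=7250 B_ack=1000
After event 2: A_seq=1000 A_ack=7250 B_seq=7419 B_ack=1000
After event 3: A_seq=1000 A_ack=7250 B_seq=7520 B_ack=1000

1000 7250 7520 1000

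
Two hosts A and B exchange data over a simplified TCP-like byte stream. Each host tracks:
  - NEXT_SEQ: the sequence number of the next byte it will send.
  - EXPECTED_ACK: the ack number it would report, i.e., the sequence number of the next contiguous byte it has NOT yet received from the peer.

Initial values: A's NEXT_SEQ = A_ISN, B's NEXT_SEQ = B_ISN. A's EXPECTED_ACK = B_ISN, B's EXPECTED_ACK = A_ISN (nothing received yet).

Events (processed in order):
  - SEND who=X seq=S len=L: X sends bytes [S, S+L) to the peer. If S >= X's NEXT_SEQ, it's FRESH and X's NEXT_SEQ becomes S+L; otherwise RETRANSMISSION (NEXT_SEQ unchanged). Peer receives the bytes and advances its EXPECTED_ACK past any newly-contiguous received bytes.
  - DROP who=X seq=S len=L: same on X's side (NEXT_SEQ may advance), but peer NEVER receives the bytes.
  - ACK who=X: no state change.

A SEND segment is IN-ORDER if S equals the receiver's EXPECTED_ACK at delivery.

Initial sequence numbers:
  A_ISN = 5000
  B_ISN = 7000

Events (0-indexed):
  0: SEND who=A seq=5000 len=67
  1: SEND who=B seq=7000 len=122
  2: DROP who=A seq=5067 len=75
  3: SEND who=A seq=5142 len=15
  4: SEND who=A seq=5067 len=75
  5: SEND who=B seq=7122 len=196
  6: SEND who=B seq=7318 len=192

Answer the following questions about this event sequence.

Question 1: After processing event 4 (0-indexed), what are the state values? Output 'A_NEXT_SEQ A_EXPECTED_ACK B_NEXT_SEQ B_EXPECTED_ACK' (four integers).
After event 0: A_seq=5067 A_ack=7000 B_seq=7000 B_ack=5067
After event 1: A_seq=5067 A_ack=7122 B_seq=7122 B_ack=5067
After event 2: A_seq=5142 A_ack=7122 B_seq=7122 B_ack=5067
After event 3: A_seq=5157 A_ack=7122 B_seq=7122 B_ack=5067
After event 4: A_seq=5157 A_ack=7122 B_seq=7122 B_ack=5157

5157 7122 7122 5157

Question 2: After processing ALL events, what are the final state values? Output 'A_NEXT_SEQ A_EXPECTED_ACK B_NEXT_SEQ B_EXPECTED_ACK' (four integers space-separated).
Answer: 5157 7510 7510 5157

Derivation:
After event 0: A_seq=5067 A_ack=7000 B_seq=7000 B_ack=5067
After event 1: A_seq=5067 A_ack=7122 B_seq=7122 B_ack=5067
After event 2: A_seq=5142 A_ack=7122 B_seq=7122 B_ack=5067
After event 3: A_seq=5157 A_ack=7122 B_seq=7122 B_ack=5067
After event 4: A_seq=5157 A_ack=7122 B_seq=7122 B_ack=5157
After event 5: A_seq=5157 A_ack=7318 B_seq=7318 B_ack=5157
After event 6: A_seq=5157 A_ack=7510 B_seq=7510 B_ack=5157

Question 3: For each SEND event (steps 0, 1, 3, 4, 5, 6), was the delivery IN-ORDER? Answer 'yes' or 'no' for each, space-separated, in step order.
Answer: yes yes no yes yes yes

Derivation:
Step 0: SEND seq=5000 -> in-order
Step 1: SEND seq=7000 -> in-order
Step 3: SEND seq=5142 -> out-of-order
Step 4: SEND seq=5067 -> in-order
Step 5: SEND seq=7122 -> in-order
Step 6: SEND seq=7318 -> in-order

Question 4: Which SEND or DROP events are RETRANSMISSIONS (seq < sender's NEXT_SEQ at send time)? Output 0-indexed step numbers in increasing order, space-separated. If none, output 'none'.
Step 0: SEND seq=5000 -> fresh
Step 1: SEND seq=7000 -> fresh
Step 2: DROP seq=5067 -> fresh
Step 3: SEND seq=5142 -> fresh
Step 4: SEND seq=5067 -> retransmit
Step 5: SEND seq=7122 -> fresh
Step 6: SEND seq=7318 -> fresh

Answer: 4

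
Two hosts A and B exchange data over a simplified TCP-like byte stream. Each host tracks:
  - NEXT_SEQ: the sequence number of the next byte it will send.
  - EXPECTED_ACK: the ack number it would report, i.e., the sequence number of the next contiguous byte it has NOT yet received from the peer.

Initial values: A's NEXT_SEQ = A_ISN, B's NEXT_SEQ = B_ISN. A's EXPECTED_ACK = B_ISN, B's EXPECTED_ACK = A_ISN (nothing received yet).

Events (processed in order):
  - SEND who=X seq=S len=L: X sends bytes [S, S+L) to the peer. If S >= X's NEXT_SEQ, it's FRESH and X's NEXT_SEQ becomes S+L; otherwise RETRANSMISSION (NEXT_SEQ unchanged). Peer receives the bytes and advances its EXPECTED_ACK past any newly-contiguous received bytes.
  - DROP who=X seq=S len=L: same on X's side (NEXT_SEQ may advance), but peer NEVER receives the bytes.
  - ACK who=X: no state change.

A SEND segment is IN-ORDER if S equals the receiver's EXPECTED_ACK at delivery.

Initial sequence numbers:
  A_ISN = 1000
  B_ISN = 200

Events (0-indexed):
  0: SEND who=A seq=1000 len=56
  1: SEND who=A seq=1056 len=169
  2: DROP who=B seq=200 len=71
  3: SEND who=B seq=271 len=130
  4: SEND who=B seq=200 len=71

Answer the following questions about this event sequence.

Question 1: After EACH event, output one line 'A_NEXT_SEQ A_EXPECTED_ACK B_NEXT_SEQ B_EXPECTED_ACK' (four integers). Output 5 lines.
1056 200 200 1056
1225 200 200 1225
1225 200 271 1225
1225 200 401 1225
1225 401 401 1225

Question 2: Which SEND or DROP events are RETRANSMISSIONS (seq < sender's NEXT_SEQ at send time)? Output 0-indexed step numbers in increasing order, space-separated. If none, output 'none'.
Answer: 4

Derivation:
Step 0: SEND seq=1000 -> fresh
Step 1: SEND seq=1056 -> fresh
Step 2: DROP seq=200 -> fresh
Step 3: SEND seq=271 -> fresh
Step 4: SEND seq=200 -> retransmit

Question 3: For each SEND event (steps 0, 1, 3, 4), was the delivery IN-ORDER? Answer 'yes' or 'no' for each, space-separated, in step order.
Step 0: SEND seq=1000 -> in-order
Step 1: SEND seq=1056 -> in-order
Step 3: SEND seq=271 -> out-of-order
Step 4: SEND seq=200 -> in-order

Answer: yes yes no yes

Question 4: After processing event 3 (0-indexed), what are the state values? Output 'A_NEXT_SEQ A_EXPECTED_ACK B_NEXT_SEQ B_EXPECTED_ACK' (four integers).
After event 0: A_seq=1056 A_ack=200 B_seq=200 B_ack=1056
After event 1: A_seq=1225 A_ack=200 B_seq=200 B_ack=1225
After event 2: A_seq=1225 A_ack=200 B_seq=271 B_ack=1225
After event 3: A_seq=1225 A_ack=200 B_seq=401 B_ack=1225

1225 200 401 1225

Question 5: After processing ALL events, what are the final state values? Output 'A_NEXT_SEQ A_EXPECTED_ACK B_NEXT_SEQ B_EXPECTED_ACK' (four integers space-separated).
Answer: 1225 401 401 1225

Derivation:
After event 0: A_seq=1056 A_ack=200 B_seq=200 B_ack=1056
After event 1: A_seq=1225 A_ack=200 B_seq=200 B_ack=1225
After event 2: A_seq=1225 A_ack=200 B_seq=271 B_ack=1225
After event 3: A_seq=1225 A_ack=200 B_seq=401 B_ack=1225
After event 4: A_seq=1225 A_ack=401 B_seq=401 B_ack=1225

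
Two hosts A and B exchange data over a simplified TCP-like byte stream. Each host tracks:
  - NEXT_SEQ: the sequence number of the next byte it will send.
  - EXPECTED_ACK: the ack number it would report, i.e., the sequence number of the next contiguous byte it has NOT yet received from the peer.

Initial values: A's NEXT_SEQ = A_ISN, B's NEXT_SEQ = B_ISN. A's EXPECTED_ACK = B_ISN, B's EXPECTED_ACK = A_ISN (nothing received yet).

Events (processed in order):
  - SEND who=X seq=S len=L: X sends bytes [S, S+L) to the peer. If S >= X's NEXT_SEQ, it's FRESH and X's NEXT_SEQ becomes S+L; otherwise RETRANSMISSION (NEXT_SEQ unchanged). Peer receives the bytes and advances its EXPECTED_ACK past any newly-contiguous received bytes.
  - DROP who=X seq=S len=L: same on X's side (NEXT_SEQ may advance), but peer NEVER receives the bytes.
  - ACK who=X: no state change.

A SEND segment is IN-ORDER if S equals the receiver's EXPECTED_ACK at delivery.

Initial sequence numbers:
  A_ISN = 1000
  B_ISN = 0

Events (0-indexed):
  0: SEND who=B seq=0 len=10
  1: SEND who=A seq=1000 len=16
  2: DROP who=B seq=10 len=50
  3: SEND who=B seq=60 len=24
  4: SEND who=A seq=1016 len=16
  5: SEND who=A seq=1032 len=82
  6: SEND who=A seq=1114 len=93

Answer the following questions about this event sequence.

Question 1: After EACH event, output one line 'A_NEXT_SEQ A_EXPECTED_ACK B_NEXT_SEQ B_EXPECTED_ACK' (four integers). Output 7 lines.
1000 10 10 1000
1016 10 10 1016
1016 10 60 1016
1016 10 84 1016
1032 10 84 1032
1114 10 84 1114
1207 10 84 1207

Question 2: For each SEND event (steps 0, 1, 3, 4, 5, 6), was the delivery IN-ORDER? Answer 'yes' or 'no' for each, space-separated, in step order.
Answer: yes yes no yes yes yes

Derivation:
Step 0: SEND seq=0 -> in-order
Step 1: SEND seq=1000 -> in-order
Step 3: SEND seq=60 -> out-of-order
Step 4: SEND seq=1016 -> in-order
Step 5: SEND seq=1032 -> in-order
Step 6: SEND seq=1114 -> in-order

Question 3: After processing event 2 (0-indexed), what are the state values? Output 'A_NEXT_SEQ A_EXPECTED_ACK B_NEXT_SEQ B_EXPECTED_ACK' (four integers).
After event 0: A_seq=1000 A_ack=10 B_seq=10 B_ack=1000
After event 1: A_seq=1016 A_ack=10 B_seq=10 B_ack=1016
After event 2: A_seq=1016 A_ack=10 B_seq=60 B_ack=1016

1016 10 60 1016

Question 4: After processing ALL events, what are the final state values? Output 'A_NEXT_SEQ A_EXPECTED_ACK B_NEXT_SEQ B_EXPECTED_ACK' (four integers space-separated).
After event 0: A_seq=1000 A_ack=10 B_seq=10 B_ack=1000
After event 1: A_seq=1016 A_ack=10 B_seq=10 B_ack=1016
After event 2: A_seq=1016 A_ack=10 B_seq=60 B_ack=1016
After event 3: A_seq=1016 A_ack=10 B_seq=84 B_ack=1016
After event 4: A_seq=1032 A_ack=10 B_seq=84 B_ack=1032
After event 5: A_seq=1114 A_ack=10 B_seq=84 B_ack=1114
After event 6: A_seq=1207 A_ack=10 B_seq=84 B_ack=1207

Answer: 1207 10 84 1207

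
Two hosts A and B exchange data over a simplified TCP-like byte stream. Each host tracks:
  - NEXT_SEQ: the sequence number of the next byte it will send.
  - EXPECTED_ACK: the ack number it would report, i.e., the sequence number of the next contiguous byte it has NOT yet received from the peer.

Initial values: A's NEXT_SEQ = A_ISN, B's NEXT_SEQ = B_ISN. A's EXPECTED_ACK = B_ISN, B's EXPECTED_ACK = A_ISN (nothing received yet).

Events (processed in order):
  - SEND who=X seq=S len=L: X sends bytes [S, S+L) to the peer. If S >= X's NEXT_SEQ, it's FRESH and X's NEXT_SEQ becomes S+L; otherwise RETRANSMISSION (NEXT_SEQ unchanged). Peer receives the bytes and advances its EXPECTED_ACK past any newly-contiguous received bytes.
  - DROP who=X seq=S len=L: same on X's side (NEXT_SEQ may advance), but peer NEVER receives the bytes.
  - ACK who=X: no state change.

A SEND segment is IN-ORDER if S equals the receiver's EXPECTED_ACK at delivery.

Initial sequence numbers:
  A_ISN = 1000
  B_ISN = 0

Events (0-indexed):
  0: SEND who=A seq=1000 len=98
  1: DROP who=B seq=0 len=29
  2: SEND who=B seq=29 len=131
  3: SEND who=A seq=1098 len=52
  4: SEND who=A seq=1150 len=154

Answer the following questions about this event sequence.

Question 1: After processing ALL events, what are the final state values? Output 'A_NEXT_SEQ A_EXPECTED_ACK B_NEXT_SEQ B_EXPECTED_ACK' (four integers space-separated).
Answer: 1304 0 160 1304

Derivation:
After event 0: A_seq=1098 A_ack=0 B_seq=0 B_ack=1098
After event 1: A_seq=1098 A_ack=0 B_seq=29 B_ack=1098
After event 2: A_seq=1098 A_ack=0 B_seq=160 B_ack=1098
After event 3: A_seq=1150 A_ack=0 B_seq=160 B_ack=1150
After event 4: A_seq=1304 A_ack=0 B_seq=160 B_ack=1304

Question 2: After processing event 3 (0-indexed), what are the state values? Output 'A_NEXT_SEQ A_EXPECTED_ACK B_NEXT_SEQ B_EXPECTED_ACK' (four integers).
After event 0: A_seq=1098 A_ack=0 B_seq=0 B_ack=1098
After event 1: A_seq=1098 A_ack=0 B_seq=29 B_ack=1098
After event 2: A_seq=1098 A_ack=0 B_seq=160 B_ack=1098
After event 3: A_seq=1150 A_ack=0 B_seq=160 B_ack=1150

1150 0 160 1150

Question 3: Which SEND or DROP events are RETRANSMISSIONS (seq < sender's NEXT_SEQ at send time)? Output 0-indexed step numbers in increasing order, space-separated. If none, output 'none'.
Answer: none

Derivation:
Step 0: SEND seq=1000 -> fresh
Step 1: DROP seq=0 -> fresh
Step 2: SEND seq=29 -> fresh
Step 3: SEND seq=1098 -> fresh
Step 4: SEND seq=1150 -> fresh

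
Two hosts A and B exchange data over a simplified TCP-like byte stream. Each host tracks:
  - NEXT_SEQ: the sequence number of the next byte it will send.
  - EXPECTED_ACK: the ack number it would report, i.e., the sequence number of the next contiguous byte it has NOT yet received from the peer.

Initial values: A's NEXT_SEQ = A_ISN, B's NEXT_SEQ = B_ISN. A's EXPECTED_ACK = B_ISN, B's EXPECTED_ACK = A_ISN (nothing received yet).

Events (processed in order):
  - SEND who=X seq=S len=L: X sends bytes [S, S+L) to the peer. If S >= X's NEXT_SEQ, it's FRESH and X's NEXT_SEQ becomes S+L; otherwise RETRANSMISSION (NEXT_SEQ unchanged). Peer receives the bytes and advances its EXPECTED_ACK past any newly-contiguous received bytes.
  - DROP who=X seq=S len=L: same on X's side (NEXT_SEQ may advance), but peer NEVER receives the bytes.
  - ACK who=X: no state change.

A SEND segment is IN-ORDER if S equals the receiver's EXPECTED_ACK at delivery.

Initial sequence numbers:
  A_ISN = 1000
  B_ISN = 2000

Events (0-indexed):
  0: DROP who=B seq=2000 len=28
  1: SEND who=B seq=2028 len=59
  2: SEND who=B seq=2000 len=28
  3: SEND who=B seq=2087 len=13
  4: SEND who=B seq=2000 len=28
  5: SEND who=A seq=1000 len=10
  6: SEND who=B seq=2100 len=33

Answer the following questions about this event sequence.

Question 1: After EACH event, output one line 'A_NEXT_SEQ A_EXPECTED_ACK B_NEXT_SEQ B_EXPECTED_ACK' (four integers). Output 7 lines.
1000 2000 2028 1000
1000 2000 2087 1000
1000 2087 2087 1000
1000 2100 2100 1000
1000 2100 2100 1000
1010 2100 2100 1010
1010 2133 2133 1010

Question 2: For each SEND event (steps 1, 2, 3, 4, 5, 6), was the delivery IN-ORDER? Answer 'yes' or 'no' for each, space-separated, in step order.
Answer: no yes yes no yes yes

Derivation:
Step 1: SEND seq=2028 -> out-of-order
Step 2: SEND seq=2000 -> in-order
Step 3: SEND seq=2087 -> in-order
Step 4: SEND seq=2000 -> out-of-order
Step 5: SEND seq=1000 -> in-order
Step 6: SEND seq=2100 -> in-order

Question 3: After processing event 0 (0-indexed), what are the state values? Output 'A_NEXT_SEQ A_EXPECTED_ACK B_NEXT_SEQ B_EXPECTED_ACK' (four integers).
After event 0: A_seq=1000 A_ack=2000 B_seq=2028 B_ack=1000

1000 2000 2028 1000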